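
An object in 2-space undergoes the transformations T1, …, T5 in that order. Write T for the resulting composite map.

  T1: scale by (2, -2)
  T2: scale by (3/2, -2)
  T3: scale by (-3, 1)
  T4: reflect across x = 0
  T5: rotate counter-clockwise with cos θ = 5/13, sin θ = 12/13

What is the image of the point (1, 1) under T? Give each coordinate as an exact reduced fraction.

T1 scale by (2, -2): (1, 1) → (2, -2)
T2 scale by (3/2, -2): (2, -2) → (3, 4)
T3 scale by (-3, 1): (3, 4) → (-9, 4)
T4 reflect across x = 0: (-9, 4) → (9, 4)
T5 rotate counter-clockwise with cos θ = 5/13, sin θ = 12/13: (9, 4) → (-3/13, 128/13)

T(p) = (-3/13, 128/13)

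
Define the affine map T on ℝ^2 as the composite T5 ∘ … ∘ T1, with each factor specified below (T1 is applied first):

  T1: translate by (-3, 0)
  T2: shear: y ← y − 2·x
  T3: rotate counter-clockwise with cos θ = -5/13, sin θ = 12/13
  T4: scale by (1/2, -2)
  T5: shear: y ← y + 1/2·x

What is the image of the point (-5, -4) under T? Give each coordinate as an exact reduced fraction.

T(p) = (-4, 22)

T1 translate by (-3, 0): (-5, -4) → (-8, -4)
T2 shear: y ← y − 2·x: (-8, -4) → (-8, 12)
T3 rotate counter-clockwise with cos θ = -5/13, sin θ = 12/13: (-8, 12) → (-8, -12)
T4 scale by (1/2, -2): (-8, -12) → (-4, 24)
T5 shear: y ← y + 1/2·x: (-4, 24) → (-4, 22)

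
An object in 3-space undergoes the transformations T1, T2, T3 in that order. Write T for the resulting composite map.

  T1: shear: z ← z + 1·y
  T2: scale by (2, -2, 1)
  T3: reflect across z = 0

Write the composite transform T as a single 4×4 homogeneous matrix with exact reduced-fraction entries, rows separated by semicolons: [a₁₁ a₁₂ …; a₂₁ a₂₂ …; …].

T = [2 0 0 0; 0 -2 0 0; 0 -1 -1 0; 0 0 0 1]

T1 = [1 0 0 0; 0 1 0 0; 0 1 1 0; 0 0 0 1]
T2·T1 = [2 0 0 0; 0 -2 0 0; 0 1 1 0; 0 0 0 1]
T3·…·T1 = [2 0 0 0; 0 -2 0 0; 0 -1 -1 0; 0 0 0 1]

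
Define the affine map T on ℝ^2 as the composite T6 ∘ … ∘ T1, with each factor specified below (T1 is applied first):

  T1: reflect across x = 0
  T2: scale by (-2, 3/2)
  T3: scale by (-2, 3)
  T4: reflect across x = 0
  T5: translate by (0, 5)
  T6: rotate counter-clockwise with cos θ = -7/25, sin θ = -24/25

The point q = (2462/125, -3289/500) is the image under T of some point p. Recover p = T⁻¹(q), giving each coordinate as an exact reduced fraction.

T1 = [-1 0 0; 0 1 0; 0 0 1]
T2·T1 = [2 0 0; 0 3/2 0; 0 0 1]
T3·…·T1 = [-4 0 0; 0 9/2 0; 0 0 1]
T4·…·T1 = [4 0 0; 0 9/2 0; 0 0 1]
T5·…·T1 = [4 0 0; 0 9/2 5; 0 0 1]
T6·…·T1 = [-28/25 108/25 24/5; -96/25 -63/50 -7/5; 0 0 1]
det M = 18; M⁻¹ = [-7/100 -6/25 0; 16/75 -14/225 -10/9; 0 0 1]
M⁻¹ · (2462/125, -3289/500)ᵀ = (1/5, 7/2)ᵀ

p = (1/5, 7/2)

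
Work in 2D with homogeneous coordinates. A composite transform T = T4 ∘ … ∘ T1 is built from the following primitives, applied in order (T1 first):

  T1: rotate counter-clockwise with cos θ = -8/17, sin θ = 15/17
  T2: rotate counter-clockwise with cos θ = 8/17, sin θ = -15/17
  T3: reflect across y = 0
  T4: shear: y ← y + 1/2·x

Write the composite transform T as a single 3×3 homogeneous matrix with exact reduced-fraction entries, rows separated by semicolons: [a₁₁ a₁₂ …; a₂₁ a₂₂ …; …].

T = [161/289 -240/289 0; -319/578 -281/289 0; 0 0 1]

T1 = [-8/17 -15/17 0; 15/17 -8/17 0; 0 0 1]
T2·T1 = [161/289 -240/289 0; 240/289 161/289 0; 0 0 1]
T3·…·T1 = [161/289 -240/289 0; -240/289 -161/289 0; 0 0 1]
T4·…·T1 = [161/289 -240/289 0; -319/578 -281/289 0; 0 0 1]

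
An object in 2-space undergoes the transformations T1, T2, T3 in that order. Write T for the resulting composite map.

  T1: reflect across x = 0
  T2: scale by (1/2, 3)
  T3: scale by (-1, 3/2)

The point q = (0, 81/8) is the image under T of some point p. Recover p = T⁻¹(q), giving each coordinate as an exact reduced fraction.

p = (0, 9/4)

T1 = [-1 0 0; 0 1 0; 0 0 1]
T2·T1 = [-1/2 0 0; 0 3 0; 0 0 1]
T3·…·T1 = [1/2 0 0; 0 9/2 0; 0 0 1]
det M = 9/4; M⁻¹ = [2 0 0; 0 2/9 0; 0 0 1]
M⁻¹ · (0, 81/8)ᵀ = (0, 9/4)ᵀ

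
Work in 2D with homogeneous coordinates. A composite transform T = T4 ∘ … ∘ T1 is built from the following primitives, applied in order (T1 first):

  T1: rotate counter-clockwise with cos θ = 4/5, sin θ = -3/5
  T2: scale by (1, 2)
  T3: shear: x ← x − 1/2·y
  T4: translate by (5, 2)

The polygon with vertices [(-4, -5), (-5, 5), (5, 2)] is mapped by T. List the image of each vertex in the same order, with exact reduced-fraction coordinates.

image vertices: (2/5, -6/5), (-3, 16), (58/5, -4/5)

T1 rotate counter-clockwise with cos θ = 4/5, sin θ = -3/5: (-4, -5) → (-31/5, -8/5); (-5, 5) → (-1, 7); (5, 2) → (26/5, -7/5)
T2 scale by (1, 2): (-31/5, -8/5) → (-31/5, -16/5); (-1, 7) → (-1, 14); (26/5, -7/5) → (26/5, -14/5)
T3 shear: x ← x − 1/2·y: (-31/5, -16/5) → (-23/5, -16/5); (-1, 14) → (-8, 14); (26/5, -14/5) → (33/5, -14/5)
T4 translate by (5, 2): (-23/5, -16/5) → (2/5, -6/5); (-8, 14) → (-3, 16); (33/5, -14/5) → (58/5, -4/5)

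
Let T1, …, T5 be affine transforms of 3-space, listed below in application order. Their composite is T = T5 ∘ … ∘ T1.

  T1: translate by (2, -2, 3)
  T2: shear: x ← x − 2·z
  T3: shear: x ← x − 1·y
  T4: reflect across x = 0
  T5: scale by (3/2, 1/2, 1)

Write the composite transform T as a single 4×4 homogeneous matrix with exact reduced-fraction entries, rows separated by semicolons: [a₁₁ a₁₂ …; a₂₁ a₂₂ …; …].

T1 = [1 0 0 2; 0 1 0 -2; 0 0 1 3; 0 0 0 1]
T2·T1 = [1 0 -2 -4; 0 1 0 -2; 0 0 1 3; 0 0 0 1]
T3·…·T1 = [1 -1 -2 -2; 0 1 0 -2; 0 0 1 3; 0 0 0 1]
T4·…·T1 = [-1 1 2 2; 0 1 0 -2; 0 0 1 3; 0 0 0 1]
T5·…·T1 = [-3/2 3/2 3 3; 0 1/2 0 -1; 0 0 1 3; 0 0 0 1]

T = [-3/2 3/2 3 3; 0 1/2 0 -1; 0 0 1 3; 0 0 0 1]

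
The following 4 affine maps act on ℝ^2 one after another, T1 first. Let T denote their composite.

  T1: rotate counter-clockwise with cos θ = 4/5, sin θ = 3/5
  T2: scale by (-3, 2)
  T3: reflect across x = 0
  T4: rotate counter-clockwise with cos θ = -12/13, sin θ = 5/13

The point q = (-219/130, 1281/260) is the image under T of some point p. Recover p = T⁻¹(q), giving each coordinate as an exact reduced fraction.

T1 = [4/5 -3/5 0; 3/5 4/5 0; 0 0 1]
T2·T1 = [-12/5 9/5 0; 6/5 8/5 0; 0 0 1]
T3·…·T1 = [12/5 -9/5 0; 6/5 8/5 0; 0 0 1]
T4·…·T1 = [-174/65 68/65 0; -12/65 -141/65 0; 0 0 1]
det M = 6; M⁻¹ = [-47/130 -34/195 0; 2/65 -29/65 0; 0 0 1]
M⁻¹ · (-219/130, 1281/260)ᵀ = (-1/4, -9/4)ᵀ

p = (-1/4, -9/4)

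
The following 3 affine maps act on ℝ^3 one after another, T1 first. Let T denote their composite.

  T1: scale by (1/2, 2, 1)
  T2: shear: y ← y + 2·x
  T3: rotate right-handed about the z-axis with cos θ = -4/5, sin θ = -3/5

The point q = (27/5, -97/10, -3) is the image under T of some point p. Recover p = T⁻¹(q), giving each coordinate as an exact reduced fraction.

p = (3, 4, -3)

T1 = [1/2 0 0 0; 0 2 0 0; 0 0 1 0; 0 0 0 1]
T2·T1 = [1/2 0 0 0; 1 2 0 0; 0 0 1 0; 0 0 0 1]
T3·…·T1 = [1/5 6/5 0 0; -11/10 -8/5 0 0; 0 0 1 0; 0 0 0 1]
det M = 1; M⁻¹ = [-8/5 -6/5 0 0; 11/10 1/5 0 0; 0 0 1 0; 0 0 0 1]
M⁻¹ · (27/5, -97/10, -3)ᵀ = (3, 4, -3)ᵀ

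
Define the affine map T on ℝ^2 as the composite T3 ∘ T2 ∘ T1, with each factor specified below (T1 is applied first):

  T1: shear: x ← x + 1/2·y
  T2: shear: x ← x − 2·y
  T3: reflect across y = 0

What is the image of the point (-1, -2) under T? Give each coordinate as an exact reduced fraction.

T1 shear: x ← x + 1/2·y: (-1, -2) → (-2, -2)
T2 shear: x ← x − 2·y: (-2, -2) → (2, -2)
T3 reflect across y = 0: (2, -2) → (2, 2)

T(p) = (2, 2)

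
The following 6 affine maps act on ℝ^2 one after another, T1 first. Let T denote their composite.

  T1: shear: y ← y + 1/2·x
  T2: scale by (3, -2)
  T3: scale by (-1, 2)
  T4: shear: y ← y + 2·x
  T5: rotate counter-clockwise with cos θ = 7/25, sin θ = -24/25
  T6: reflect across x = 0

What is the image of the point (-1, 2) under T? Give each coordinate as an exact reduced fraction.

T(p) = (-21/25, -72/25)

T1 shear: y ← y + 1/2·x: (-1, 2) → (-1, 3/2)
T2 scale by (3, -2): (-1, 3/2) → (-3, -3)
T3 scale by (-1, 2): (-3, -3) → (3, -6)
T4 shear: y ← y + 2·x: (3, -6) → (3, 0)
T5 rotate counter-clockwise with cos θ = 7/25, sin θ = -24/25: (3, 0) → (21/25, -72/25)
T6 reflect across x = 0: (21/25, -72/25) → (-21/25, -72/25)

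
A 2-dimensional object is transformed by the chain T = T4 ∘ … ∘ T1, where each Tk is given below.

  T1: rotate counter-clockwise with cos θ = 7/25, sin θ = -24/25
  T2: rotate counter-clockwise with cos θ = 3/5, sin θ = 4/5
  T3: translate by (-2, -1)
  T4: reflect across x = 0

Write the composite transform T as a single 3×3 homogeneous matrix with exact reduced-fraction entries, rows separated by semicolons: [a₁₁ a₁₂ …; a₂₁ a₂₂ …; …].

T = [-117/125 -44/125 2; -44/125 117/125 -1; 0 0 1]

T1 = [7/25 24/25 0; -24/25 7/25 0; 0 0 1]
T2·T1 = [117/125 44/125 0; -44/125 117/125 0; 0 0 1]
T3·…·T1 = [117/125 44/125 -2; -44/125 117/125 -1; 0 0 1]
T4·…·T1 = [-117/125 -44/125 2; -44/125 117/125 -1; 0 0 1]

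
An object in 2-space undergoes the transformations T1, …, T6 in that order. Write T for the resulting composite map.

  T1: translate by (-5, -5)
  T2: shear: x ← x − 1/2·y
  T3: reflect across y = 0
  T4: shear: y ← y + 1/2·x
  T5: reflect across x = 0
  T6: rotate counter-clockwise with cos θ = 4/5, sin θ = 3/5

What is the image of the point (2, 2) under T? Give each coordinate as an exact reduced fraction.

T(p) = (-3/20, 27/10)

T1 translate by (-5, -5): (2, 2) → (-3, -3)
T2 shear: x ← x − 1/2·y: (-3, -3) → (-3/2, -3)
T3 reflect across y = 0: (-3/2, -3) → (-3/2, 3)
T4 shear: y ← y + 1/2·x: (-3/2, 3) → (-3/2, 9/4)
T5 reflect across x = 0: (-3/2, 9/4) → (3/2, 9/4)
T6 rotate counter-clockwise with cos θ = 4/5, sin θ = 3/5: (3/2, 9/4) → (-3/20, 27/10)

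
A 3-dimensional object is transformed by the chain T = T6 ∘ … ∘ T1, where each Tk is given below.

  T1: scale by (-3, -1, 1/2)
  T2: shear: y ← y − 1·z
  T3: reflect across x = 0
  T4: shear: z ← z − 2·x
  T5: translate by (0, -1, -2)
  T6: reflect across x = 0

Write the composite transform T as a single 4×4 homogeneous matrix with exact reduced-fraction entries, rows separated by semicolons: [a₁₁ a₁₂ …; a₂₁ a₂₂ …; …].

T1 = [-3 0 0 0; 0 -1 0 0; 0 0 1/2 0; 0 0 0 1]
T2·T1 = [-3 0 0 0; 0 -1 -1/2 0; 0 0 1/2 0; 0 0 0 1]
T3·…·T1 = [3 0 0 0; 0 -1 -1/2 0; 0 0 1/2 0; 0 0 0 1]
T4·…·T1 = [3 0 0 0; 0 -1 -1/2 0; -6 0 1/2 0; 0 0 0 1]
T5·…·T1 = [3 0 0 0; 0 -1 -1/2 -1; -6 0 1/2 -2; 0 0 0 1]
T6·…·T1 = [-3 0 0 0; 0 -1 -1/2 -1; -6 0 1/2 -2; 0 0 0 1]

T = [-3 0 0 0; 0 -1 -1/2 -1; -6 0 1/2 -2; 0 0 0 1]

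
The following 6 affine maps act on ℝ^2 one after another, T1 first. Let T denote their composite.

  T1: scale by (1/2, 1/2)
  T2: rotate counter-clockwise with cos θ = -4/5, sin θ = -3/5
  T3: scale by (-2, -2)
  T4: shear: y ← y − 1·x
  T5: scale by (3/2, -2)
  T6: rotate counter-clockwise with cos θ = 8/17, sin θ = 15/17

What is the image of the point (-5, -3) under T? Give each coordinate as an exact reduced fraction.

T(p) = (-36/5, 1/10)

T1 scale by (1/2, 1/2): (-5, -3) → (-5/2, -3/2)
T2 rotate counter-clockwise with cos θ = -4/5, sin θ = -3/5: (-5/2, -3/2) → (11/10, 27/10)
T3 scale by (-2, -2): (11/10, 27/10) → (-11/5, -27/5)
T4 shear: y ← y − 1·x: (-11/5, -27/5) → (-11/5, -16/5)
T5 scale by (3/2, -2): (-11/5, -16/5) → (-33/10, 32/5)
T6 rotate counter-clockwise with cos θ = 8/17, sin θ = 15/17: (-33/10, 32/5) → (-36/5, 1/10)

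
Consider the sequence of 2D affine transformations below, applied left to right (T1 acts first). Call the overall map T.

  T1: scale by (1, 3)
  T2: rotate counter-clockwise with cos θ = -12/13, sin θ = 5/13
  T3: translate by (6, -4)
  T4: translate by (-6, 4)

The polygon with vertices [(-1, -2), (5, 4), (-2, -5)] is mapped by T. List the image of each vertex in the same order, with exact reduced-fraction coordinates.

image vertices: (42/13, 67/13), (-120/13, -119/13), (99/13, 170/13)

T1 scale by (1, 3): (-1, -2) → (-1, -6); (5, 4) → (5, 12); (-2, -5) → (-2, -15)
T2 rotate counter-clockwise with cos θ = -12/13, sin θ = 5/13: (-1, -6) → (42/13, 67/13); (5, 12) → (-120/13, -119/13); (-2, -15) → (99/13, 170/13)
T3 translate by (6, -4): (42/13, 67/13) → (120/13, 15/13); (-120/13, -119/13) → (-42/13, -171/13); (99/13, 170/13) → (177/13, 118/13)
T4 translate by (-6, 4): (120/13, 15/13) → (42/13, 67/13); (-42/13, -171/13) → (-120/13, -119/13); (177/13, 118/13) → (99/13, 170/13)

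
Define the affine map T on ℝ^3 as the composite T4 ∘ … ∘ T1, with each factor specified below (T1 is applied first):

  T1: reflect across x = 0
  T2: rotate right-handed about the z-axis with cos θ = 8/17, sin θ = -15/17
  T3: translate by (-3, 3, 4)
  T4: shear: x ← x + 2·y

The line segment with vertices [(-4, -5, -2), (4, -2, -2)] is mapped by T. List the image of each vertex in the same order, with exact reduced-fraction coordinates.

image vertices: (-192/17, -49/17, 2), (77/17, 95/17, 2)

T1 reflect across x = 0: (-4, -5, -2) → (4, -5, -2); (4, -2, -2) → (-4, -2, -2)
T2 rotate right-handed about the z-axis with cos θ = 8/17, sin θ = -15/17: (4, -5, -2) → (-43/17, -100/17, -2); (-4, -2, -2) → (-62/17, 44/17, -2)
T3 translate by (-3, 3, 4): (-43/17, -100/17, -2) → (-94/17, -49/17, 2); (-62/17, 44/17, -2) → (-113/17, 95/17, 2)
T4 shear: x ← x + 2·y: (-94/17, -49/17, 2) → (-192/17, -49/17, 2); (-113/17, 95/17, 2) → (77/17, 95/17, 2)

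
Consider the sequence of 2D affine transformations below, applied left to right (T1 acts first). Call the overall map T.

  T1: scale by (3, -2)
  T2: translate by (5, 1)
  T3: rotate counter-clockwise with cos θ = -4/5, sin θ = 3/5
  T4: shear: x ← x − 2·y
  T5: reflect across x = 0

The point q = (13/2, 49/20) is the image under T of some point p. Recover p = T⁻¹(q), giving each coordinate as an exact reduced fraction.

p = (-3/4, 1)

T1 = [3 0 0; 0 -2 0; 0 0 1]
T2·T1 = [3 0 5; 0 -2 1; 0 0 1]
T3·…·T1 = [-12/5 6/5 -23/5; 9/5 8/5 11/5; 0 0 1]
T4·…·T1 = [-6 -2 -9; 9/5 8/5 11/5; 0 0 1]
T5·…·T1 = [6 2 9; 9/5 8/5 11/5; 0 0 1]
det M = 6; M⁻¹ = [4/15 -1/3 -5/3; -3/10 1 1/2; 0 0 1]
M⁻¹ · (13/2, 49/20)ᵀ = (-3/4, 1)ᵀ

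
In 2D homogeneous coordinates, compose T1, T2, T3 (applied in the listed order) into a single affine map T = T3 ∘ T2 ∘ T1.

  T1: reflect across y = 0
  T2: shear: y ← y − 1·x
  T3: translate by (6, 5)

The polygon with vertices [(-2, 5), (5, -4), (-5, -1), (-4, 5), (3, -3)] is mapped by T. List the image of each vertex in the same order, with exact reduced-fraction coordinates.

T1 reflect across y = 0: (-2, 5) → (-2, -5); (5, -4) → (5, 4); (-5, -1) → (-5, 1); (-4, 5) → (-4, -5); (3, -3) → (3, 3)
T2 shear: y ← y − 1·x: (-2, -5) → (-2, -3); (5, 4) → (5, -1); (-5, 1) → (-5, 6); (-4, -5) → (-4, -1); (3, 3) → (3, 0)
T3 translate by (6, 5): (-2, -3) → (4, 2); (5, -1) → (11, 4); (-5, 6) → (1, 11); (-4, -1) → (2, 4); (3, 0) → (9, 5)

image vertices: (4, 2), (11, 4), (1, 11), (2, 4), (9, 5)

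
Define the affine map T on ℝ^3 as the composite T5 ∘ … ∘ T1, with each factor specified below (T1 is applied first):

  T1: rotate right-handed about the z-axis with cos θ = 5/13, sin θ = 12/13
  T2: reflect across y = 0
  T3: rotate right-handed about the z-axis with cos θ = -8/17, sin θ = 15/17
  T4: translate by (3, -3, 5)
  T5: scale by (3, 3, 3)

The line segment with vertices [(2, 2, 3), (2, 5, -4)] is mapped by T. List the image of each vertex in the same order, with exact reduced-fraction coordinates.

image vertices: (3855/221, -1803/221, 24), (5394/221, -3063/221, 3)

T1 rotate right-handed about the z-axis with cos θ = 5/13, sin θ = 12/13: (2, 2, 3) → (-14/13, 34/13, 3); (2, 5, -4) → (-50/13, 49/13, -4)
T2 reflect across y = 0: (-14/13, 34/13, 3) → (-14/13, -34/13, 3); (-50/13, 49/13, -4) → (-50/13, -49/13, -4)
T3 rotate right-handed about the z-axis with cos θ = -8/17, sin θ = 15/17: (-14/13, -34/13, 3) → (622/221, 62/221, 3); (-50/13, -49/13, -4) → (1135/221, -358/221, -4)
T4 translate by (3, -3, 5): (622/221, 62/221, 3) → (1285/221, -601/221, 8); (1135/221, -358/221, -4) → (1798/221, -1021/221, 1)
T5 scale by (3, 3, 3): (1285/221, -601/221, 8) → (3855/221, -1803/221, 24); (1798/221, -1021/221, 1) → (5394/221, -3063/221, 3)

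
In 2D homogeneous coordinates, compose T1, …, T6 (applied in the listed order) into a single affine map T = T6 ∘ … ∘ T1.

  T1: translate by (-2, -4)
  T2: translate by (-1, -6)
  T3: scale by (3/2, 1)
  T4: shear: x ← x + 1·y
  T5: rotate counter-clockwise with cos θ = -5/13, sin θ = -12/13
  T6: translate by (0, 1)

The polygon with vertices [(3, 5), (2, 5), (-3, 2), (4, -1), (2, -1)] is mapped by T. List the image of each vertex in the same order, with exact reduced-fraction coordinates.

image vertices: (-35/13, 98/13), (-55/26, 116/13), (-11/13, 257/13), (-13/2, 14), (-139/26, 218/13)

T1 translate by (-2, -4): (3, 5) → (1, 1); (2, 5) → (0, 1); (-3, 2) → (-5, -2); (4, -1) → (2, -5); (2, -1) → (0, -5)
T2 translate by (-1, -6): (1, 1) → (0, -5); (0, 1) → (-1, -5); (-5, -2) → (-6, -8); (2, -5) → (1, -11); (0, -5) → (-1, -11)
T3 scale by (3/2, 1): (0, -5) → (0, -5); (-1, -5) → (-3/2, -5); (-6, -8) → (-9, -8); (1, -11) → (3/2, -11); (-1, -11) → (-3/2, -11)
T4 shear: x ← x + 1·y: (0, -5) → (-5, -5); (-3/2, -5) → (-13/2, -5); (-9, -8) → (-17, -8); (3/2, -11) → (-19/2, -11); (-3/2, -11) → (-25/2, -11)
T5 rotate counter-clockwise with cos θ = -5/13, sin θ = -12/13: (-5, -5) → (-35/13, 85/13); (-13/2, -5) → (-55/26, 103/13); (-17, -8) → (-11/13, 244/13); (-19/2, -11) → (-13/2, 13); (-25/2, -11) → (-139/26, 205/13)
T6 translate by (0, 1): (-35/13, 85/13) → (-35/13, 98/13); (-55/26, 103/13) → (-55/26, 116/13); (-11/13, 244/13) → (-11/13, 257/13); (-13/2, 13) → (-13/2, 14); (-139/26, 205/13) → (-139/26, 218/13)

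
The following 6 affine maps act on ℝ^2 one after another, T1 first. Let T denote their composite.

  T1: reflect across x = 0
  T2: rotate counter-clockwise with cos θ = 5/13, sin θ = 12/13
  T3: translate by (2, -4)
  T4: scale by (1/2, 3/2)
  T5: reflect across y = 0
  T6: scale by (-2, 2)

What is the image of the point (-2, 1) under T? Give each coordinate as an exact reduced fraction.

T(p) = (-24/13, 69/13)

T1 reflect across x = 0: (-2, 1) → (2, 1)
T2 rotate counter-clockwise with cos θ = 5/13, sin θ = 12/13: (2, 1) → (-2/13, 29/13)
T3 translate by (2, -4): (-2/13, 29/13) → (24/13, -23/13)
T4 scale by (1/2, 3/2): (24/13, -23/13) → (12/13, -69/26)
T5 reflect across y = 0: (12/13, -69/26) → (12/13, 69/26)
T6 scale by (-2, 2): (12/13, 69/26) → (-24/13, 69/13)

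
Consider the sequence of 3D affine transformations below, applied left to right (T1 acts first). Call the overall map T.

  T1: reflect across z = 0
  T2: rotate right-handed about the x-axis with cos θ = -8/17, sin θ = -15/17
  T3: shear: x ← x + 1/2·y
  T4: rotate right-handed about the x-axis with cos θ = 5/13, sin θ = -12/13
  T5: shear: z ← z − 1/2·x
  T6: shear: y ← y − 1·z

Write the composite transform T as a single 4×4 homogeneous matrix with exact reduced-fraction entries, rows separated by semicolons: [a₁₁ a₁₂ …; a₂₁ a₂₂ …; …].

T = [1 -4/17 -15/34 0; 1/2 -267/221 -991/884 0; -1/2 47/221 1075/884 0; 0 0 0 1]

T1 = [1 0 0 0; 0 1 0 0; 0 0 -1 0; 0 0 0 1]
T2·T1 = [1 0 0 0; 0 -8/17 -15/17 0; 0 -15/17 8/17 0; 0 0 0 1]
T3·…·T1 = [1 -4/17 -15/34 0; 0 -8/17 -15/17 0; 0 -15/17 8/17 0; 0 0 0 1]
T4·…·T1 = [1 -4/17 -15/34 0; 0 -220/221 21/221 0; 0 21/221 220/221 0; 0 0 0 1]
T5·…·T1 = [1 -4/17 -15/34 0; 0 -220/221 21/221 0; -1/2 47/221 1075/884 0; 0 0 0 1]
T6·…·T1 = [1 -4/17 -15/34 0; 1/2 -267/221 -991/884 0; -1/2 47/221 1075/884 0; 0 0 0 1]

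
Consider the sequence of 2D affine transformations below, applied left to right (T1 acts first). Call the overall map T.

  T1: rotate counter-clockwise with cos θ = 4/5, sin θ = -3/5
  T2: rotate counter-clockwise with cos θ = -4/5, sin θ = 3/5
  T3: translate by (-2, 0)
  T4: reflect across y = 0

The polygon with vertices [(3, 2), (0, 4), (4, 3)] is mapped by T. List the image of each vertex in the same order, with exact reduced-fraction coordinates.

T1 rotate counter-clockwise with cos θ = 4/5, sin θ = -3/5: (3, 2) → (18/5, -1/5); (0, 4) → (12/5, 16/5); (4, 3) → (5, 0)
T2 rotate counter-clockwise with cos θ = -4/5, sin θ = 3/5: (18/5, -1/5) → (-69/25, 58/25); (12/5, 16/5) → (-96/25, -28/25); (5, 0) → (-4, 3)
T3 translate by (-2, 0): (-69/25, 58/25) → (-119/25, 58/25); (-96/25, -28/25) → (-146/25, -28/25); (-4, 3) → (-6, 3)
T4 reflect across y = 0: (-119/25, 58/25) → (-119/25, -58/25); (-146/25, -28/25) → (-146/25, 28/25); (-6, 3) → (-6, -3)

image vertices: (-119/25, -58/25), (-146/25, 28/25), (-6, -3)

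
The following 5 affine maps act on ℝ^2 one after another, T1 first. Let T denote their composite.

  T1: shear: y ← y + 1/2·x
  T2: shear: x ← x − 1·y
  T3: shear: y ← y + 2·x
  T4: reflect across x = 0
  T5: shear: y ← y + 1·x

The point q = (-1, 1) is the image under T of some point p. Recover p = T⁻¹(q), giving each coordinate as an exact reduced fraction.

p = (1, -1/2)

T1 = [1 0 0; 1/2 1 0; 0 0 1]
T2·T1 = [1/2 -1 0; 1/2 1 0; 0 0 1]
T3·…·T1 = [1/2 -1 0; 3/2 -1 0; 0 0 1]
T4·…·T1 = [-1/2 1 0; 3/2 -1 0; 0 0 1]
T5·…·T1 = [-1/2 1 0; 1 0 0; 0 0 1]
det M = -1; M⁻¹ = [0 1 0; 1 1/2 0; 0 0 1]
M⁻¹ · (-1, 1)ᵀ = (1, -1/2)ᵀ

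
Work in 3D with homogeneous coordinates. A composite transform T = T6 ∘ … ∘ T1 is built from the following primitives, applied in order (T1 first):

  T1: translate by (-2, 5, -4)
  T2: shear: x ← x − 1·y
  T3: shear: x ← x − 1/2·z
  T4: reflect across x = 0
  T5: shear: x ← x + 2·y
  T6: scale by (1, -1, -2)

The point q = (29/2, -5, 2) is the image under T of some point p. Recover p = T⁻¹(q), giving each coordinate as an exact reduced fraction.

p = (2, 0, 3)

T1 = [1 0 0 -2; 0 1 0 5; 0 0 1 -4; 0 0 0 1]
T2·T1 = [1 -1 0 -7; 0 1 0 5; 0 0 1 -4; 0 0 0 1]
T3·…·T1 = [1 -1 -1/2 -5; 0 1 0 5; 0 0 1 -4; 0 0 0 1]
T4·…·T1 = [-1 1 1/2 5; 0 1 0 5; 0 0 1 -4; 0 0 0 1]
T5·…·T1 = [-1 3 1/2 15; 0 1 0 5; 0 0 1 -4; 0 0 0 1]
T6·…·T1 = [-1 3 1/2 15; 0 -1 0 -5; 0 0 -2 8; 0 0 0 1]
det M = -2; M⁻¹ = [-1 -3 -1/4 2; 0 -1 0 -5; 0 0 -1/2 4; 0 0 0 1]
M⁻¹ · (29/2, -5, 2)ᵀ = (2, 0, 3)ᵀ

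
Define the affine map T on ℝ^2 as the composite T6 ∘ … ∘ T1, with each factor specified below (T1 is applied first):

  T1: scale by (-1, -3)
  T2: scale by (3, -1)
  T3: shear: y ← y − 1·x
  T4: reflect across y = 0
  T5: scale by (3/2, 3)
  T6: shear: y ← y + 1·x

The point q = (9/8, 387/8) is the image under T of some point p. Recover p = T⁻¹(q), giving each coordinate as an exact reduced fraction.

p = (-1/4, -5)

T1 = [-1 0 0; 0 -3 0; 0 0 1]
T2·T1 = [-3 0 0; 0 3 0; 0 0 1]
T3·…·T1 = [-3 0 0; 3 3 0; 0 0 1]
T4·…·T1 = [-3 0 0; -3 -3 0; 0 0 1]
T5·…·T1 = [-9/2 0 0; -9 -9 0; 0 0 1]
T6·…·T1 = [-9/2 0 0; -27/2 -9 0; 0 0 1]
det M = 81/2; M⁻¹ = [-2/9 0 0; 1/3 -1/9 0; 0 0 1]
M⁻¹ · (9/8, 387/8)ᵀ = (-1/4, -5)ᵀ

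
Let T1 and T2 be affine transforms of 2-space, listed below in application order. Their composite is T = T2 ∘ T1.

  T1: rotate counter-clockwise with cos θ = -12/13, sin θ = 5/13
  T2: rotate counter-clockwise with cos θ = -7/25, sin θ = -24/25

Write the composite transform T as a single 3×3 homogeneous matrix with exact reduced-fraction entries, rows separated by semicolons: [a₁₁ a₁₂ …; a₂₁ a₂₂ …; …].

T1 = [-12/13 -5/13 0; 5/13 -12/13 0; 0 0 1]
T2·T1 = [204/325 -253/325 0; 253/325 204/325 0; 0 0 1]

T = [204/325 -253/325 0; 253/325 204/325 0; 0 0 1]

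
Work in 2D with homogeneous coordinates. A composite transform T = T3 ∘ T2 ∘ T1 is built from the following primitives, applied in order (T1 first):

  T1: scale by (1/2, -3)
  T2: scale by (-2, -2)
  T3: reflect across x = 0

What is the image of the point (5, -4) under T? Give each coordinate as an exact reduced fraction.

T1 scale by (1/2, -3): (5, -4) → (5/2, 12)
T2 scale by (-2, -2): (5/2, 12) → (-5, -24)
T3 reflect across x = 0: (-5, -24) → (5, -24)

T(p) = (5, -24)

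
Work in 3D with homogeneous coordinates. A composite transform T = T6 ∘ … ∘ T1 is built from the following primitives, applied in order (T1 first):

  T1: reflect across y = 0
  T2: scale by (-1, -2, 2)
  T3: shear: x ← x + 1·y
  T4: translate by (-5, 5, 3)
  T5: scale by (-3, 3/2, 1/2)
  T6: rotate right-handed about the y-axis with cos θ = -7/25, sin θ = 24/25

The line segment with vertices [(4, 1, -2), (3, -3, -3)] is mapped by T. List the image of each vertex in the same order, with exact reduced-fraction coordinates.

image vertices: (-159/25, 21/2, -1001/50), (-66/5, -3/2, -399/10)

T1 reflect across y = 0: (4, 1, -2) → (4, -1, -2); (3, -3, -3) → (3, 3, -3)
T2 scale by (-1, -2, 2): (4, -1, -2) → (-4, 2, -4); (3, 3, -3) → (-3, -6, -6)
T3 shear: x ← x + 1·y: (-4, 2, -4) → (-2, 2, -4); (-3, -6, -6) → (-9, -6, -6)
T4 translate by (-5, 5, 3): (-2, 2, -4) → (-7, 7, -1); (-9, -6, -6) → (-14, -1, -3)
T5 scale by (-3, 3/2, 1/2): (-7, 7, -1) → (21, 21/2, -1/2); (-14, -1, -3) → (42, -3/2, -3/2)
T6 rotate right-handed about the y-axis with cos θ = -7/25, sin θ = 24/25: (21, 21/2, -1/2) → (-159/25, 21/2, -1001/50); (42, -3/2, -3/2) → (-66/5, -3/2, -399/10)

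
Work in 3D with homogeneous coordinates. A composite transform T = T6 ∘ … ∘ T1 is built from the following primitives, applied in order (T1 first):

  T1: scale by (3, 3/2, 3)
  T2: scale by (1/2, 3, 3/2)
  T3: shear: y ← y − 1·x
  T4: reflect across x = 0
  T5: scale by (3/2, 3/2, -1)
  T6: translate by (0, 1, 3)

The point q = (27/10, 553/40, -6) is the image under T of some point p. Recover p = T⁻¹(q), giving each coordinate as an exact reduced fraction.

p = (-6/5, 3/2, 2)

T1 = [3 0 0 0; 0 3/2 0 0; 0 0 3 0; 0 0 0 1]
T2·T1 = [3/2 0 0 0; 0 9/2 0 0; 0 0 9/2 0; 0 0 0 1]
T3·…·T1 = [3/2 0 0 0; -3/2 9/2 0 0; 0 0 9/2 0; 0 0 0 1]
T4·…·T1 = [-3/2 0 0 0; -3/2 9/2 0 0; 0 0 9/2 0; 0 0 0 1]
T5·…·T1 = [-9/4 0 0 0; -9/4 27/4 0 0; 0 0 -9/2 0; 0 0 0 1]
T6·…·T1 = [-9/4 0 0 0; -9/4 27/4 0 1; 0 0 -9/2 3; 0 0 0 1]
det M = 2187/32; M⁻¹ = [-4/9 0 0 0; -4/27 4/27 0 -4/27; 0 0 -2/9 2/3; 0 0 0 1]
M⁻¹ · (27/10, 553/40, -6)ᵀ = (-6/5, 3/2, 2)ᵀ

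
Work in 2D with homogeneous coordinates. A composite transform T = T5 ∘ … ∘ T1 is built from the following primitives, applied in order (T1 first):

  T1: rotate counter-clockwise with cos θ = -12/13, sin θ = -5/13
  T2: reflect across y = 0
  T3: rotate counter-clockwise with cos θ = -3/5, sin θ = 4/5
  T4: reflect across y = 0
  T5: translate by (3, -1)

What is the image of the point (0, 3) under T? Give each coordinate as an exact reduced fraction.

T(p) = (6/65, -17/65)

T1 rotate counter-clockwise with cos θ = -12/13, sin θ = -5/13: (0, 3) → (15/13, -36/13)
T2 reflect across y = 0: (15/13, -36/13) → (15/13, 36/13)
T3 rotate counter-clockwise with cos θ = -3/5, sin θ = 4/5: (15/13, 36/13) → (-189/65, -48/65)
T4 reflect across y = 0: (-189/65, -48/65) → (-189/65, 48/65)
T5 translate by (3, -1): (-189/65, 48/65) → (6/65, -17/65)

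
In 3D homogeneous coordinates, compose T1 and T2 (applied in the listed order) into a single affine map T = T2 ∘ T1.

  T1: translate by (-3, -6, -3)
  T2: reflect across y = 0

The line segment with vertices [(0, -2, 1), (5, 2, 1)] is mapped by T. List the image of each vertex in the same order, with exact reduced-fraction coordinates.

T1 translate by (-3, -6, -3): (0, -2, 1) → (-3, -8, -2); (5, 2, 1) → (2, -4, -2)
T2 reflect across y = 0: (-3, -8, -2) → (-3, 8, -2); (2, -4, -2) → (2, 4, -2)

image vertices: (-3, 8, -2), (2, 4, -2)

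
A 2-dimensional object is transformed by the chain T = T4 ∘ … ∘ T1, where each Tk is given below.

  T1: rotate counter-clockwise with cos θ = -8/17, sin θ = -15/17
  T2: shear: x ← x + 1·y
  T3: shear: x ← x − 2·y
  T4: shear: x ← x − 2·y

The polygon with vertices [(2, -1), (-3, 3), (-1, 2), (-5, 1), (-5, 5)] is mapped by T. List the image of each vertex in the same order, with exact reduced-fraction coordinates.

T1 rotate counter-clockwise with cos θ = -8/17, sin θ = -15/17: (2, -1) → (-31/17, -22/17); (-3, 3) → (69/17, 21/17); (-1, 2) → (38/17, -1/17); (-5, 1) → (55/17, 67/17); (-5, 5) → (115/17, 35/17)
T2 shear: x ← x + 1·y: (-31/17, -22/17) → (-53/17, -22/17); (69/17, 21/17) → (90/17, 21/17); (38/17, -1/17) → (37/17, -1/17); (55/17, 67/17) → (122/17, 67/17); (115/17, 35/17) → (150/17, 35/17)
T3 shear: x ← x − 2·y: (-53/17, -22/17) → (-9/17, -22/17); (90/17, 21/17) → (48/17, 21/17); (37/17, -1/17) → (39/17, -1/17); (122/17, 67/17) → (-12/17, 67/17); (150/17, 35/17) → (80/17, 35/17)
T4 shear: x ← x − 2·y: (-9/17, -22/17) → (35/17, -22/17); (48/17, 21/17) → (6/17, 21/17); (39/17, -1/17) → (41/17, -1/17); (-12/17, 67/17) → (-146/17, 67/17); (80/17, 35/17) → (10/17, 35/17)

image vertices: (35/17, -22/17), (6/17, 21/17), (41/17, -1/17), (-146/17, 67/17), (10/17, 35/17)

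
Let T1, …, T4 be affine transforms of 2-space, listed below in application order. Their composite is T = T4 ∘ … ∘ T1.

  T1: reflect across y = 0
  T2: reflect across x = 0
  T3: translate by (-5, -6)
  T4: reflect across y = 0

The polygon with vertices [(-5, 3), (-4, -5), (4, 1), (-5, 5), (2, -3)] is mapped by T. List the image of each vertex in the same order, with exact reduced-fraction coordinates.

image vertices: (0, 9), (-1, 1), (-9, 7), (0, 11), (-7, 3)

T1 reflect across y = 0: (-5, 3) → (-5, -3); (-4, -5) → (-4, 5); (4, 1) → (4, -1); (-5, 5) → (-5, -5); (2, -3) → (2, 3)
T2 reflect across x = 0: (-5, -3) → (5, -3); (-4, 5) → (4, 5); (4, -1) → (-4, -1); (-5, -5) → (5, -5); (2, 3) → (-2, 3)
T3 translate by (-5, -6): (5, -3) → (0, -9); (4, 5) → (-1, -1); (-4, -1) → (-9, -7); (5, -5) → (0, -11); (-2, 3) → (-7, -3)
T4 reflect across y = 0: (0, -9) → (0, 9); (-1, -1) → (-1, 1); (-9, -7) → (-9, 7); (0, -11) → (0, 11); (-7, -3) → (-7, 3)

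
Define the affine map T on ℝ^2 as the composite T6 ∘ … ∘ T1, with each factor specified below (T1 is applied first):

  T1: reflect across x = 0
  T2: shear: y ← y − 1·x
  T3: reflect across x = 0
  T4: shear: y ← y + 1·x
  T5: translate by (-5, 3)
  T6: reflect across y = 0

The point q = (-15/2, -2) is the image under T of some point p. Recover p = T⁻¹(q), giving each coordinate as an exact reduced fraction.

p = (-5/2, 4)

T1 = [-1 0 0; 0 1 0; 0 0 1]
T2·T1 = [-1 0 0; 1 1 0; 0 0 1]
T3·…·T1 = [1 0 0; 1 1 0; 0 0 1]
T4·…·T1 = [1 0 0; 2 1 0; 0 0 1]
T5·…·T1 = [1 0 -5; 2 1 3; 0 0 1]
T6·…·T1 = [1 0 -5; -2 -1 -3; 0 0 1]
det M = -1; M⁻¹ = [1 0 5; -2 -1 -13; 0 0 1]
M⁻¹ · (-15/2, -2)ᵀ = (-5/2, 4)ᵀ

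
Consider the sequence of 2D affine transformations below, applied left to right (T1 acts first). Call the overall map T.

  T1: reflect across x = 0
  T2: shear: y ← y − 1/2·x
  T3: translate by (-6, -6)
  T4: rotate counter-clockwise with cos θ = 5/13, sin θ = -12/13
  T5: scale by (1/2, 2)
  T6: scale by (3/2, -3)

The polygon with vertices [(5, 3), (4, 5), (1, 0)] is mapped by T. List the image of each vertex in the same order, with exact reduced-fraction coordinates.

image vertices: (-183/52, -777/13), (-57/26, -750/13), (-303/52, -339/13)

T1 reflect across x = 0: (5, 3) → (-5, 3); (4, 5) → (-4, 5); (1, 0) → (-1, 0)
T2 shear: y ← y − 1/2·x: (-5, 3) → (-5, 11/2); (-4, 5) → (-4, 7); (-1, 0) → (-1, 1/2)
T3 translate by (-6, -6): (-5, 11/2) → (-11, -1/2); (-4, 7) → (-10, 1); (-1, 1/2) → (-7, -11/2)
T4 rotate counter-clockwise with cos θ = 5/13, sin θ = -12/13: (-11, -1/2) → (-61/13, 259/26); (-10, 1) → (-38/13, 125/13); (-7, -11/2) → (-101/13, 113/26)
T5 scale by (1/2, 2): (-61/13, 259/26) → (-61/26, 259/13); (-38/13, 125/13) → (-19/13, 250/13); (-101/13, 113/26) → (-101/26, 113/13)
T6 scale by (3/2, -3): (-61/26, 259/13) → (-183/52, -777/13); (-19/13, 250/13) → (-57/26, -750/13); (-101/26, 113/13) → (-303/52, -339/13)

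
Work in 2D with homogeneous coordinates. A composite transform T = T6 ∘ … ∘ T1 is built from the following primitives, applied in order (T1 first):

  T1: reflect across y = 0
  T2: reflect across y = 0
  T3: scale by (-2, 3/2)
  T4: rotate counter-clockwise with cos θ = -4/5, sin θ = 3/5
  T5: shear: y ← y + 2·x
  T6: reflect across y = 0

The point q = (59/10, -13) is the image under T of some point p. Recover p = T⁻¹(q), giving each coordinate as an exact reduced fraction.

p = (2, -3)

T1 = [1 0 0; 0 -1 0; 0 0 1]
T2·T1 = [1 0 0; 0 1 0; 0 0 1]
T3·…·T1 = [-2 0 0; 0 3/2 0; 0 0 1]
T4·…·T1 = [8/5 -9/10 0; -6/5 -6/5 0; 0 0 1]
T5·…·T1 = [8/5 -9/10 0; 2 -3 0; 0 0 1]
T6·…·T1 = [8/5 -9/10 0; -2 3 0; 0 0 1]
det M = 3; M⁻¹ = [1 3/10 0; 2/3 8/15 0; 0 0 1]
M⁻¹ · (59/10, -13)ᵀ = (2, -3)ᵀ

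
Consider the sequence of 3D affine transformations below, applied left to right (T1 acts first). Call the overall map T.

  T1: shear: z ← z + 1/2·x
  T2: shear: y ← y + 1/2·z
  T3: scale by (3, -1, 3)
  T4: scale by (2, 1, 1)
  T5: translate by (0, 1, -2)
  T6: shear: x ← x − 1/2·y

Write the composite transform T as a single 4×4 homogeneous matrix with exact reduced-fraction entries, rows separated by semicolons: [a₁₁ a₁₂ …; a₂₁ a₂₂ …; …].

T = [49/8 1/2 1/4 -1/2; -1/4 -1 -1/2 1; 3/2 0 3 -2; 0 0 0 1]

T1 = [1 0 0 0; 0 1 0 0; 1/2 0 1 0; 0 0 0 1]
T2·T1 = [1 0 0 0; 1/4 1 1/2 0; 1/2 0 1 0; 0 0 0 1]
T3·…·T1 = [3 0 0 0; -1/4 -1 -1/2 0; 3/2 0 3 0; 0 0 0 1]
T4·…·T1 = [6 0 0 0; -1/4 -1 -1/2 0; 3/2 0 3 0; 0 0 0 1]
T5·…·T1 = [6 0 0 0; -1/4 -1 -1/2 1; 3/2 0 3 -2; 0 0 0 1]
T6·…·T1 = [49/8 1/2 1/4 -1/2; -1/4 -1 -1/2 1; 3/2 0 3 -2; 0 0 0 1]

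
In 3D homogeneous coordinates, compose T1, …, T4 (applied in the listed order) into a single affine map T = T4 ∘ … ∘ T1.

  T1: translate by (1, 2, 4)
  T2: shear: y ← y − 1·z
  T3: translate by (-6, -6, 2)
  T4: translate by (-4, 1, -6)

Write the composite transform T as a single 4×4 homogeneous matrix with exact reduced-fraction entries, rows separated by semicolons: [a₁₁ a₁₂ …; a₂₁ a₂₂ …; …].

T = [1 0 0 -9; 0 1 -1 -7; 0 0 1 0; 0 0 0 1]

T1 = [1 0 0 1; 0 1 0 2; 0 0 1 4; 0 0 0 1]
T2·T1 = [1 0 0 1; 0 1 -1 -2; 0 0 1 4; 0 0 0 1]
T3·…·T1 = [1 0 0 -5; 0 1 -1 -8; 0 0 1 6; 0 0 0 1]
T4·…·T1 = [1 0 0 -9; 0 1 -1 -7; 0 0 1 0; 0 0 0 1]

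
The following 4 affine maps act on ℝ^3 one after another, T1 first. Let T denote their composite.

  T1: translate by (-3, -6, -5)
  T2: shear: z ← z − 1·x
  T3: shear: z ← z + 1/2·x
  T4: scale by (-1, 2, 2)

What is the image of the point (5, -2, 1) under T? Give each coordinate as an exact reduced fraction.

T(p) = (-2, -16, -10)

T1 translate by (-3, -6, -5): (5, -2, 1) → (2, -8, -4)
T2 shear: z ← z − 1·x: (2, -8, -4) → (2, -8, -6)
T3 shear: z ← z + 1/2·x: (2, -8, -6) → (2, -8, -5)
T4 scale by (-1, 2, 2): (2, -8, -5) → (-2, -16, -10)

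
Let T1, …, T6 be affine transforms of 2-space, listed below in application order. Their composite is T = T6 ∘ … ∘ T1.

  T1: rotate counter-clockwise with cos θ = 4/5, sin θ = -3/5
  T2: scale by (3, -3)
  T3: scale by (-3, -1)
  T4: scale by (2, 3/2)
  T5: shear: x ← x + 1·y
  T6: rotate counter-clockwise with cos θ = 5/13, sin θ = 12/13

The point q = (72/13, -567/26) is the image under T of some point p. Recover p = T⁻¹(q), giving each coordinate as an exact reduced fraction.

T1 = [4/5 3/5 0; -3/5 4/5 0; 0 0 1]
T2·T1 = [12/5 9/5 0; 9/5 -12/5 0; 0 0 1]
T3·…·T1 = [-36/5 -27/5 0; -9/5 12/5 0; 0 0 1]
T4·…·T1 = [-72/5 -54/5 0; -27/10 18/5 0; 0 0 1]
T5·…·T1 = [-171/10 -36/5 0; -27/10 18/5 0; 0 0 1]
T6·…·T1 = [-531/130 -396/65 0; -2187/130 -342/65 0; 0 0 1]
det M = -81; M⁻¹ = [38/585 -44/585 0; -27/130 59/1170 0; 0 0 1]
M⁻¹ · (72/13, -567/26)ᵀ = (2, -9/4)ᵀ

p = (2, -9/4)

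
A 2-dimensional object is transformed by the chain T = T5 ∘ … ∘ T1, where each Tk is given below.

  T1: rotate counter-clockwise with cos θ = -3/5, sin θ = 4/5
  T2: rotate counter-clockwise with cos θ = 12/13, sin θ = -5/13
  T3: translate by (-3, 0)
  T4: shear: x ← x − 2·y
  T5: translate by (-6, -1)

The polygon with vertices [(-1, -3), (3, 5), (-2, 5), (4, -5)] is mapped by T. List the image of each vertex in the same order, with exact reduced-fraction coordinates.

T1 rotate counter-clockwise with cos θ = -3/5, sin θ = 4/5: (-1, -3) → (3, 1); (3, 5) → (-29/5, -3/5); (-2, 5) → (-14/5, -23/5); (4, -5) → (8/5, 31/5)
T2 rotate counter-clockwise with cos θ = 12/13, sin θ = -5/13: (3, 1) → (41/13, -3/13); (-29/5, -3/5) → (-363/65, 109/65); (-14/5, -23/5) → (-283/65, -206/65); (8/5, 31/5) → (251/65, 332/65)
T3 translate by (-3, 0): (41/13, -3/13) → (2/13, -3/13); (-363/65, 109/65) → (-558/65, 109/65); (-283/65, -206/65) → (-478/65, -206/65); (251/65, 332/65) → (56/65, 332/65)
T4 shear: x ← x − 2·y: (2/13, -3/13) → (8/13, -3/13); (-558/65, 109/65) → (-776/65, 109/65); (-478/65, -206/65) → (-66/65, -206/65); (56/65, 332/65) → (-608/65, 332/65)
T5 translate by (-6, -1): (8/13, -3/13) → (-70/13, -16/13); (-776/65, 109/65) → (-1166/65, 44/65); (-66/65, -206/65) → (-456/65, -271/65); (-608/65, 332/65) → (-998/65, 267/65)

image vertices: (-70/13, -16/13), (-1166/65, 44/65), (-456/65, -271/65), (-998/65, 267/65)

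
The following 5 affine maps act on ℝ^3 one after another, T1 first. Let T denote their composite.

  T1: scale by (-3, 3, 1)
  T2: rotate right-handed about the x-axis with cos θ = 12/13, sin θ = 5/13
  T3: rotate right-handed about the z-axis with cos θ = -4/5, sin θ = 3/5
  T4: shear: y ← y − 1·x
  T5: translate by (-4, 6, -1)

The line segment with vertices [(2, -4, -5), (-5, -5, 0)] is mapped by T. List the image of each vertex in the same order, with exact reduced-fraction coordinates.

image vertices: (409/65, -37/65, -133/13), (-100/13, 387/13, -88/13)

T1 scale by (-3, 3, 1): (2, -4, -5) → (-6, -12, -5); (-5, -5, 0) → (15, -15, 0)
T2 rotate right-handed about the x-axis with cos θ = 12/13, sin θ = 5/13: (-6, -12, -5) → (-6, -119/13, -120/13); (15, -15, 0) → (15, -180/13, -75/13)
T3 rotate right-handed about the z-axis with cos θ = -4/5, sin θ = 3/5: (-6, -119/13, -120/13) → (669/65, 242/65, -120/13); (15, -180/13, -75/13) → (-48/13, 261/13, -75/13)
T4 shear: y ← y − 1·x: (669/65, 242/65, -120/13) → (669/65, -427/65, -120/13); (-48/13, 261/13, -75/13) → (-48/13, 309/13, -75/13)
T5 translate by (-4, 6, -1): (669/65, -427/65, -120/13) → (409/65, -37/65, -133/13); (-48/13, 309/13, -75/13) → (-100/13, 387/13, -88/13)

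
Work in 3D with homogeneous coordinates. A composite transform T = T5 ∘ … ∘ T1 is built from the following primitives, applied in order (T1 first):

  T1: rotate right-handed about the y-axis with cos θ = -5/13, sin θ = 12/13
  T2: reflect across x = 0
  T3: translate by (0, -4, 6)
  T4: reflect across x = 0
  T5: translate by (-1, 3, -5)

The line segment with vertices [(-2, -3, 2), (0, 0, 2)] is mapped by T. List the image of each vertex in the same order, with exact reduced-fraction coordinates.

T1 rotate right-handed about the y-axis with cos θ = -5/13, sin θ = 12/13: (-2, -3, 2) → (34/13, -3, 14/13); (0, 0, 2) → (24/13, 0, -10/13)
T2 reflect across x = 0: (34/13, -3, 14/13) → (-34/13, -3, 14/13); (24/13, 0, -10/13) → (-24/13, 0, -10/13)
T3 translate by (0, -4, 6): (-34/13, -3, 14/13) → (-34/13, -7, 92/13); (-24/13, 0, -10/13) → (-24/13, -4, 68/13)
T4 reflect across x = 0: (-34/13, -7, 92/13) → (34/13, -7, 92/13); (-24/13, -4, 68/13) → (24/13, -4, 68/13)
T5 translate by (-1, 3, -5): (34/13, -7, 92/13) → (21/13, -4, 27/13); (24/13, -4, 68/13) → (11/13, -1, 3/13)

image vertices: (21/13, -4, 27/13), (11/13, -1, 3/13)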